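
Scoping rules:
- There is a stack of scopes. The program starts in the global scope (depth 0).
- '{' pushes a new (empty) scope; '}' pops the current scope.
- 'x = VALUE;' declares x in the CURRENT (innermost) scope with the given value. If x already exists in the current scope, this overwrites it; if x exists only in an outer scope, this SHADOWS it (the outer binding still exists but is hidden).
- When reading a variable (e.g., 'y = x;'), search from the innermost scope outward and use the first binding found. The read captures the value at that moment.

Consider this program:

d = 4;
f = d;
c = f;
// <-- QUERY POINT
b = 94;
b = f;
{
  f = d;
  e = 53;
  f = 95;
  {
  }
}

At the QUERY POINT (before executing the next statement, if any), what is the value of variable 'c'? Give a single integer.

Answer: 4

Derivation:
Step 1: declare d=4 at depth 0
Step 2: declare f=(read d)=4 at depth 0
Step 3: declare c=(read f)=4 at depth 0
Visible at query point: c=4 d=4 f=4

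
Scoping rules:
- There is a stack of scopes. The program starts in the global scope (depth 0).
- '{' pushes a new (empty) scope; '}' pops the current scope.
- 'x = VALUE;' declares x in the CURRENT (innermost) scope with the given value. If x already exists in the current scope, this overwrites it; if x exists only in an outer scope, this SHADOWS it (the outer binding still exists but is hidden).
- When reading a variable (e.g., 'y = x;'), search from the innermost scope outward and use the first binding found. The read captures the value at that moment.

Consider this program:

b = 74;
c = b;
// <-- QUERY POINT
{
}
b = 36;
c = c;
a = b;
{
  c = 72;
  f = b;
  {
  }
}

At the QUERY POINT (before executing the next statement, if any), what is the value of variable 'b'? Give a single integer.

Answer: 74

Derivation:
Step 1: declare b=74 at depth 0
Step 2: declare c=(read b)=74 at depth 0
Visible at query point: b=74 c=74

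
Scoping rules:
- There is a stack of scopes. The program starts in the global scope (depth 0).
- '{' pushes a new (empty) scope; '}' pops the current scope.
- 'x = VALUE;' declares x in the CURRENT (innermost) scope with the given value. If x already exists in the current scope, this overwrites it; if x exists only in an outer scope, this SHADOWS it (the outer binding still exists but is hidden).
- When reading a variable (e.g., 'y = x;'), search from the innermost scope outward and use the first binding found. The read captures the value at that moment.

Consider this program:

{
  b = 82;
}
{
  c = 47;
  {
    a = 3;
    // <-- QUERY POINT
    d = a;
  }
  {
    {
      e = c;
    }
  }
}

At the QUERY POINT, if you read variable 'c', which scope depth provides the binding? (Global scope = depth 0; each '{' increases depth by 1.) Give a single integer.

Step 1: enter scope (depth=1)
Step 2: declare b=82 at depth 1
Step 3: exit scope (depth=0)
Step 4: enter scope (depth=1)
Step 5: declare c=47 at depth 1
Step 6: enter scope (depth=2)
Step 7: declare a=3 at depth 2
Visible at query point: a=3 c=47

Answer: 1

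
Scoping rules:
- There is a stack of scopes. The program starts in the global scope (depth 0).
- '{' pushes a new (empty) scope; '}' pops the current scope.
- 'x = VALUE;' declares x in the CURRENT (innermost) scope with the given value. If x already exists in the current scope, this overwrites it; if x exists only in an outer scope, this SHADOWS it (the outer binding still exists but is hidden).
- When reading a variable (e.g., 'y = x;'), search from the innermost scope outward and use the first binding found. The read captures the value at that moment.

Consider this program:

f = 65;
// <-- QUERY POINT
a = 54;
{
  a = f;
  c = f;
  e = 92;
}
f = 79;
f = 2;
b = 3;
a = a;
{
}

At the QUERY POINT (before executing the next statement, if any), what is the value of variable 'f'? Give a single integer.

Step 1: declare f=65 at depth 0
Visible at query point: f=65

Answer: 65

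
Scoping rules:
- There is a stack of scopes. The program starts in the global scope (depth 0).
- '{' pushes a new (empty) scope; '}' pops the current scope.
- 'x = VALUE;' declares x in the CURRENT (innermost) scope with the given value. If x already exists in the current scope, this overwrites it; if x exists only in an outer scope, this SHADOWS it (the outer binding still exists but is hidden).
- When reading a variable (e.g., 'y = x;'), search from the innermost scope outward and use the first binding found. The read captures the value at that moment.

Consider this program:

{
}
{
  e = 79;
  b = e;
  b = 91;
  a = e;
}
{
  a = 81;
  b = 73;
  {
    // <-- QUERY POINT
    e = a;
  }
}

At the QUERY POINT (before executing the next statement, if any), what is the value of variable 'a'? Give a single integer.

Step 1: enter scope (depth=1)
Step 2: exit scope (depth=0)
Step 3: enter scope (depth=1)
Step 4: declare e=79 at depth 1
Step 5: declare b=(read e)=79 at depth 1
Step 6: declare b=91 at depth 1
Step 7: declare a=(read e)=79 at depth 1
Step 8: exit scope (depth=0)
Step 9: enter scope (depth=1)
Step 10: declare a=81 at depth 1
Step 11: declare b=73 at depth 1
Step 12: enter scope (depth=2)
Visible at query point: a=81 b=73

Answer: 81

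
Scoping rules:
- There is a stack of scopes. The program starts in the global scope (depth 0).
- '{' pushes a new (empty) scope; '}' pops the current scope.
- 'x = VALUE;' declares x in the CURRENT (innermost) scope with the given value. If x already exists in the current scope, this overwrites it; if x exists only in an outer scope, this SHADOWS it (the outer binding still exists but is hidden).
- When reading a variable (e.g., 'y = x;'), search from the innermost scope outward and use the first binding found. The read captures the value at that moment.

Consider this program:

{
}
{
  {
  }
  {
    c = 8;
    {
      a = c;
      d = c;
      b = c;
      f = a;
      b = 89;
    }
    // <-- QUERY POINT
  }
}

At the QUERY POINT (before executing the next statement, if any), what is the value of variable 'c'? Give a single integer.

Step 1: enter scope (depth=1)
Step 2: exit scope (depth=0)
Step 3: enter scope (depth=1)
Step 4: enter scope (depth=2)
Step 5: exit scope (depth=1)
Step 6: enter scope (depth=2)
Step 7: declare c=8 at depth 2
Step 8: enter scope (depth=3)
Step 9: declare a=(read c)=8 at depth 3
Step 10: declare d=(read c)=8 at depth 3
Step 11: declare b=(read c)=8 at depth 3
Step 12: declare f=(read a)=8 at depth 3
Step 13: declare b=89 at depth 3
Step 14: exit scope (depth=2)
Visible at query point: c=8

Answer: 8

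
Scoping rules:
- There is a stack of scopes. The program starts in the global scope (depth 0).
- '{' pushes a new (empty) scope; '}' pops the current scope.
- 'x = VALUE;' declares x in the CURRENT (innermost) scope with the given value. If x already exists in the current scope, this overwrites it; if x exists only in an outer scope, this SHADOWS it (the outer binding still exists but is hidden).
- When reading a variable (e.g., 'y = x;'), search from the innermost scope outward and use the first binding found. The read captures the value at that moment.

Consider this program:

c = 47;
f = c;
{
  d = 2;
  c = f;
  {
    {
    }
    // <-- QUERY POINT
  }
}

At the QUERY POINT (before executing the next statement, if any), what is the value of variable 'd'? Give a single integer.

Answer: 2

Derivation:
Step 1: declare c=47 at depth 0
Step 2: declare f=(read c)=47 at depth 0
Step 3: enter scope (depth=1)
Step 4: declare d=2 at depth 1
Step 5: declare c=(read f)=47 at depth 1
Step 6: enter scope (depth=2)
Step 7: enter scope (depth=3)
Step 8: exit scope (depth=2)
Visible at query point: c=47 d=2 f=47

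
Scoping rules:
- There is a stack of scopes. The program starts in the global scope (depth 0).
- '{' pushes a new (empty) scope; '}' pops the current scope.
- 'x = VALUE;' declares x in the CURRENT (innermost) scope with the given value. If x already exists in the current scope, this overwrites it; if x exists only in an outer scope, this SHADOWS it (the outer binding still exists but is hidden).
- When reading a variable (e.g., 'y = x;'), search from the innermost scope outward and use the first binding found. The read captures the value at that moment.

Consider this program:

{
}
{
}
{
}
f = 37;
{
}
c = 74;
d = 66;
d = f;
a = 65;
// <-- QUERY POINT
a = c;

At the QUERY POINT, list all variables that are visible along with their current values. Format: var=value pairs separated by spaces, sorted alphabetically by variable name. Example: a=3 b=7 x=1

Answer: a=65 c=74 d=37 f=37

Derivation:
Step 1: enter scope (depth=1)
Step 2: exit scope (depth=0)
Step 3: enter scope (depth=1)
Step 4: exit scope (depth=0)
Step 5: enter scope (depth=1)
Step 6: exit scope (depth=0)
Step 7: declare f=37 at depth 0
Step 8: enter scope (depth=1)
Step 9: exit scope (depth=0)
Step 10: declare c=74 at depth 0
Step 11: declare d=66 at depth 0
Step 12: declare d=(read f)=37 at depth 0
Step 13: declare a=65 at depth 0
Visible at query point: a=65 c=74 d=37 f=37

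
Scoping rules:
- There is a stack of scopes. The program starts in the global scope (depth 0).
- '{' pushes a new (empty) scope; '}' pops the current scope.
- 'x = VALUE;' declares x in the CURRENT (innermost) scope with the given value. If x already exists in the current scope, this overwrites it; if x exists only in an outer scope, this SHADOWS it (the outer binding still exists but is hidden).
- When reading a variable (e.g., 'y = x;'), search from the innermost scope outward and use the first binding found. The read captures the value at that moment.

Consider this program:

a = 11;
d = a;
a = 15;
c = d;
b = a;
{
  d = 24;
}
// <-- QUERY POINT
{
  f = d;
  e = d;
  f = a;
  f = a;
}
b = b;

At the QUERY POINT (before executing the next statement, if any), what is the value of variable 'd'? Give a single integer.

Answer: 11

Derivation:
Step 1: declare a=11 at depth 0
Step 2: declare d=(read a)=11 at depth 0
Step 3: declare a=15 at depth 0
Step 4: declare c=(read d)=11 at depth 0
Step 5: declare b=(read a)=15 at depth 0
Step 6: enter scope (depth=1)
Step 7: declare d=24 at depth 1
Step 8: exit scope (depth=0)
Visible at query point: a=15 b=15 c=11 d=11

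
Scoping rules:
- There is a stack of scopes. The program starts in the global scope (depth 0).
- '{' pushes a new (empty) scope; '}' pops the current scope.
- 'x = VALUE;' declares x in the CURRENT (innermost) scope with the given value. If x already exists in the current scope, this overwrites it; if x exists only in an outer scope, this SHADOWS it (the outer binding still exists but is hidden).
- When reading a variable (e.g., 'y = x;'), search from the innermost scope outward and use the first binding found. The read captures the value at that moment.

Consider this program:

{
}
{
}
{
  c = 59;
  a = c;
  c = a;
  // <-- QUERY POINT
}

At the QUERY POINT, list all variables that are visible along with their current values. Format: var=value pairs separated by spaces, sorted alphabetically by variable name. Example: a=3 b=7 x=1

Step 1: enter scope (depth=1)
Step 2: exit scope (depth=0)
Step 3: enter scope (depth=1)
Step 4: exit scope (depth=0)
Step 5: enter scope (depth=1)
Step 6: declare c=59 at depth 1
Step 7: declare a=(read c)=59 at depth 1
Step 8: declare c=(read a)=59 at depth 1
Visible at query point: a=59 c=59

Answer: a=59 c=59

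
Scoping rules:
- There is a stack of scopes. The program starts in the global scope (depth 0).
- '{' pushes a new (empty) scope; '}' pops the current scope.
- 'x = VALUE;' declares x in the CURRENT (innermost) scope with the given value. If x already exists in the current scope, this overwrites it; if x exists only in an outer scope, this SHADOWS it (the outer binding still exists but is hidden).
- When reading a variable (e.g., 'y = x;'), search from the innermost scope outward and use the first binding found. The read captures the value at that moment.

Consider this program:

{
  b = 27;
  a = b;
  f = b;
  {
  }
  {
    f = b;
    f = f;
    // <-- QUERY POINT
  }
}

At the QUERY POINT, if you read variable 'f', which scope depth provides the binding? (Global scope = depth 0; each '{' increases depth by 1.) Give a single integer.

Step 1: enter scope (depth=1)
Step 2: declare b=27 at depth 1
Step 3: declare a=(read b)=27 at depth 1
Step 4: declare f=(read b)=27 at depth 1
Step 5: enter scope (depth=2)
Step 6: exit scope (depth=1)
Step 7: enter scope (depth=2)
Step 8: declare f=(read b)=27 at depth 2
Step 9: declare f=(read f)=27 at depth 2
Visible at query point: a=27 b=27 f=27

Answer: 2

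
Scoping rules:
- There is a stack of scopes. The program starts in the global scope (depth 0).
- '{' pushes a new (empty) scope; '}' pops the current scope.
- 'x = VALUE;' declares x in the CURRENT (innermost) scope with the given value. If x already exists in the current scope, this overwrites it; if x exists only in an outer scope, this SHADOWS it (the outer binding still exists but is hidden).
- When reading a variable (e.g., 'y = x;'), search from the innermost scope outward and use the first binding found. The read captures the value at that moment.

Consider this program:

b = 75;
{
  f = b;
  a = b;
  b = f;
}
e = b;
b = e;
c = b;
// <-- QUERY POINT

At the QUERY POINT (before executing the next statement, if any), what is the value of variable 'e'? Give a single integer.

Step 1: declare b=75 at depth 0
Step 2: enter scope (depth=1)
Step 3: declare f=(read b)=75 at depth 1
Step 4: declare a=(read b)=75 at depth 1
Step 5: declare b=(read f)=75 at depth 1
Step 6: exit scope (depth=0)
Step 7: declare e=(read b)=75 at depth 0
Step 8: declare b=(read e)=75 at depth 0
Step 9: declare c=(read b)=75 at depth 0
Visible at query point: b=75 c=75 e=75

Answer: 75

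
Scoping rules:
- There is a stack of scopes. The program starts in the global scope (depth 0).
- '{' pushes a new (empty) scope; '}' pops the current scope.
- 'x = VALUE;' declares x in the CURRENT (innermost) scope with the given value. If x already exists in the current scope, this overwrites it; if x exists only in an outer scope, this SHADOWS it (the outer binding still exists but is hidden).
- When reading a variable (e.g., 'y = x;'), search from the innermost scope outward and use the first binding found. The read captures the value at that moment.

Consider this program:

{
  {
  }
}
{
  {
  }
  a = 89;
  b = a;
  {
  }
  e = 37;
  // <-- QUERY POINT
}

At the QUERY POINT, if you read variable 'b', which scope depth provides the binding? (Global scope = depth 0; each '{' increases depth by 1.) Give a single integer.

Answer: 1

Derivation:
Step 1: enter scope (depth=1)
Step 2: enter scope (depth=2)
Step 3: exit scope (depth=1)
Step 4: exit scope (depth=0)
Step 5: enter scope (depth=1)
Step 6: enter scope (depth=2)
Step 7: exit scope (depth=1)
Step 8: declare a=89 at depth 1
Step 9: declare b=(read a)=89 at depth 1
Step 10: enter scope (depth=2)
Step 11: exit scope (depth=1)
Step 12: declare e=37 at depth 1
Visible at query point: a=89 b=89 e=37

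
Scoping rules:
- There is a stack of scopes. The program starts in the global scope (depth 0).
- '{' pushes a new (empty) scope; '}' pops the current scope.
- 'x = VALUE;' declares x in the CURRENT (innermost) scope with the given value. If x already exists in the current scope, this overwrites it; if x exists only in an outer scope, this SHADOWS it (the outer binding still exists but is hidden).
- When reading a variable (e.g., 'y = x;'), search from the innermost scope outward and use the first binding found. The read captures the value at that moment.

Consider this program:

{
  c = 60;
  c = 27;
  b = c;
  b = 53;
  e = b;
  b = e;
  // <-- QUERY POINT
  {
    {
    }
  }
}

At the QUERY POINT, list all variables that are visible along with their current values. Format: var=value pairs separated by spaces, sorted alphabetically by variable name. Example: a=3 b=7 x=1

Answer: b=53 c=27 e=53

Derivation:
Step 1: enter scope (depth=1)
Step 2: declare c=60 at depth 1
Step 3: declare c=27 at depth 1
Step 4: declare b=(read c)=27 at depth 1
Step 5: declare b=53 at depth 1
Step 6: declare e=(read b)=53 at depth 1
Step 7: declare b=(read e)=53 at depth 1
Visible at query point: b=53 c=27 e=53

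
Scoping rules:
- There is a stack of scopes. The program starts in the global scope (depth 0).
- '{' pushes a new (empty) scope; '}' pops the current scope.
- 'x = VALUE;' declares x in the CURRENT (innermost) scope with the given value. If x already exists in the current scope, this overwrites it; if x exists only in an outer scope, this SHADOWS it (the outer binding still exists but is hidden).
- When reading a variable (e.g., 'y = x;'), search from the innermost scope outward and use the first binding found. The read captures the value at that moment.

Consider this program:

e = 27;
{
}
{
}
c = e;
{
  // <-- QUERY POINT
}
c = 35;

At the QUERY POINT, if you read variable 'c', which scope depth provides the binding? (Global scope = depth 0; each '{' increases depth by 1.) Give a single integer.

Step 1: declare e=27 at depth 0
Step 2: enter scope (depth=1)
Step 3: exit scope (depth=0)
Step 4: enter scope (depth=1)
Step 5: exit scope (depth=0)
Step 6: declare c=(read e)=27 at depth 0
Step 7: enter scope (depth=1)
Visible at query point: c=27 e=27

Answer: 0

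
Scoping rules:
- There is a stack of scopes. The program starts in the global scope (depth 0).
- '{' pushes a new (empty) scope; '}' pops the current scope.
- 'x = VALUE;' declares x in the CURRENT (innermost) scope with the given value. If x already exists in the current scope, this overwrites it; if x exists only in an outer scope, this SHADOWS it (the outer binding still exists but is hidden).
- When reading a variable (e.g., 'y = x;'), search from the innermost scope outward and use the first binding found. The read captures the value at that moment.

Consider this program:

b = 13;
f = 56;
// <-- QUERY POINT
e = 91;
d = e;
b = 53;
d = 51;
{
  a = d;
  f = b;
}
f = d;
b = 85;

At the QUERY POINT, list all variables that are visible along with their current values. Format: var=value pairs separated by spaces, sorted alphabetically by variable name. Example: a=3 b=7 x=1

Step 1: declare b=13 at depth 0
Step 2: declare f=56 at depth 0
Visible at query point: b=13 f=56

Answer: b=13 f=56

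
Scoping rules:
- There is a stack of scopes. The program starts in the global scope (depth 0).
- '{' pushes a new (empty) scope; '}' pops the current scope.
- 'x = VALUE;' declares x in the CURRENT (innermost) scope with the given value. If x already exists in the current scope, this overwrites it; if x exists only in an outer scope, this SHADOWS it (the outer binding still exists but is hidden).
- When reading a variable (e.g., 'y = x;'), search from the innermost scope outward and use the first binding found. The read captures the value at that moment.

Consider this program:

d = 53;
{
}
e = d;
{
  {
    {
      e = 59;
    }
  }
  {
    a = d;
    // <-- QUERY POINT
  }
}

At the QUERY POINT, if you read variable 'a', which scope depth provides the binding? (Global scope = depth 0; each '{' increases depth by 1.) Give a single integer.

Answer: 2

Derivation:
Step 1: declare d=53 at depth 0
Step 2: enter scope (depth=1)
Step 3: exit scope (depth=0)
Step 4: declare e=(read d)=53 at depth 0
Step 5: enter scope (depth=1)
Step 6: enter scope (depth=2)
Step 7: enter scope (depth=3)
Step 8: declare e=59 at depth 3
Step 9: exit scope (depth=2)
Step 10: exit scope (depth=1)
Step 11: enter scope (depth=2)
Step 12: declare a=(read d)=53 at depth 2
Visible at query point: a=53 d=53 e=53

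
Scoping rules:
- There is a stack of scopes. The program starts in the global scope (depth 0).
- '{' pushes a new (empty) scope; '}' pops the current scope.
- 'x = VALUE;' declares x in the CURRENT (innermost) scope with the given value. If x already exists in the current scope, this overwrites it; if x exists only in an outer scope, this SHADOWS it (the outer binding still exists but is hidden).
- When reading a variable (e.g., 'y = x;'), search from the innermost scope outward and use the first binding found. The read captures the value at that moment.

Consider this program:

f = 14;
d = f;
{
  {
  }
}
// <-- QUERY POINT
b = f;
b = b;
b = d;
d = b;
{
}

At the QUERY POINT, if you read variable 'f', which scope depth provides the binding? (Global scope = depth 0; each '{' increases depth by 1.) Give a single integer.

Answer: 0

Derivation:
Step 1: declare f=14 at depth 0
Step 2: declare d=(read f)=14 at depth 0
Step 3: enter scope (depth=1)
Step 4: enter scope (depth=2)
Step 5: exit scope (depth=1)
Step 6: exit scope (depth=0)
Visible at query point: d=14 f=14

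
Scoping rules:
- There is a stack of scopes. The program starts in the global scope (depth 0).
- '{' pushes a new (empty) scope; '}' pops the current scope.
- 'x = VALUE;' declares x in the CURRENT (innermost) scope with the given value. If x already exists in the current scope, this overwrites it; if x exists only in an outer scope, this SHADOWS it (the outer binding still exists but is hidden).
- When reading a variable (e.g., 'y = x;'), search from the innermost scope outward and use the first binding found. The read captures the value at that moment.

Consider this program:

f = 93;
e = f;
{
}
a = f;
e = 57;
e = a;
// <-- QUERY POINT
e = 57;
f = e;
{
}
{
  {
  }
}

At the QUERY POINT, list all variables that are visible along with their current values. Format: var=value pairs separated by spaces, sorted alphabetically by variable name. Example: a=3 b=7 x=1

Answer: a=93 e=93 f=93

Derivation:
Step 1: declare f=93 at depth 0
Step 2: declare e=(read f)=93 at depth 0
Step 3: enter scope (depth=1)
Step 4: exit scope (depth=0)
Step 5: declare a=(read f)=93 at depth 0
Step 6: declare e=57 at depth 0
Step 7: declare e=(read a)=93 at depth 0
Visible at query point: a=93 e=93 f=93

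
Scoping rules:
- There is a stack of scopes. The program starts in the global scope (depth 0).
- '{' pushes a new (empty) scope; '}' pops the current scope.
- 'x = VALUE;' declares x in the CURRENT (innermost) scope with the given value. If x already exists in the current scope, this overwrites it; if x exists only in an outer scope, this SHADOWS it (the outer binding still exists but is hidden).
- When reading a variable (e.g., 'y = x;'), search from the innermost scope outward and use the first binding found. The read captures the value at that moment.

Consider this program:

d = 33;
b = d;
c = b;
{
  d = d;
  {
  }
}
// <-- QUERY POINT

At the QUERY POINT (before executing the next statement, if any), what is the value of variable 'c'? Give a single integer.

Answer: 33

Derivation:
Step 1: declare d=33 at depth 0
Step 2: declare b=(read d)=33 at depth 0
Step 3: declare c=(read b)=33 at depth 0
Step 4: enter scope (depth=1)
Step 5: declare d=(read d)=33 at depth 1
Step 6: enter scope (depth=2)
Step 7: exit scope (depth=1)
Step 8: exit scope (depth=0)
Visible at query point: b=33 c=33 d=33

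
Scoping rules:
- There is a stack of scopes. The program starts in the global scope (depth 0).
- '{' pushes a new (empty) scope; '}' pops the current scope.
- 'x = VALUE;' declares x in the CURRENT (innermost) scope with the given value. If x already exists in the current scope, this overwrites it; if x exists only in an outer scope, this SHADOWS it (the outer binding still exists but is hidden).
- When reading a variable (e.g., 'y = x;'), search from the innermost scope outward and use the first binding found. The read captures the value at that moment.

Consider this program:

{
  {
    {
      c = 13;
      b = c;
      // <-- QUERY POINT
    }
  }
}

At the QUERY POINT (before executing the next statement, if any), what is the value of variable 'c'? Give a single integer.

Step 1: enter scope (depth=1)
Step 2: enter scope (depth=2)
Step 3: enter scope (depth=3)
Step 4: declare c=13 at depth 3
Step 5: declare b=(read c)=13 at depth 3
Visible at query point: b=13 c=13

Answer: 13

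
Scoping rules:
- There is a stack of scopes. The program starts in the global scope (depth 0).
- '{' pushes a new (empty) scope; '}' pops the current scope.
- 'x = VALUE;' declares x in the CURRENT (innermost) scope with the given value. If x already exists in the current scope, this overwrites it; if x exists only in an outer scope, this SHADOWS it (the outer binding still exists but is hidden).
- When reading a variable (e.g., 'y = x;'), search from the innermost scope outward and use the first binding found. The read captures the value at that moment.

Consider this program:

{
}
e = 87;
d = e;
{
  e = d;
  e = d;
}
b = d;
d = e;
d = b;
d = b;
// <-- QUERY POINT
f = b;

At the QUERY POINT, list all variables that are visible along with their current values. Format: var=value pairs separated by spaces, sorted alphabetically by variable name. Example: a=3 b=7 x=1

Step 1: enter scope (depth=1)
Step 2: exit scope (depth=0)
Step 3: declare e=87 at depth 0
Step 4: declare d=(read e)=87 at depth 0
Step 5: enter scope (depth=1)
Step 6: declare e=(read d)=87 at depth 1
Step 7: declare e=(read d)=87 at depth 1
Step 8: exit scope (depth=0)
Step 9: declare b=(read d)=87 at depth 0
Step 10: declare d=(read e)=87 at depth 0
Step 11: declare d=(read b)=87 at depth 0
Step 12: declare d=(read b)=87 at depth 0
Visible at query point: b=87 d=87 e=87

Answer: b=87 d=87 e=87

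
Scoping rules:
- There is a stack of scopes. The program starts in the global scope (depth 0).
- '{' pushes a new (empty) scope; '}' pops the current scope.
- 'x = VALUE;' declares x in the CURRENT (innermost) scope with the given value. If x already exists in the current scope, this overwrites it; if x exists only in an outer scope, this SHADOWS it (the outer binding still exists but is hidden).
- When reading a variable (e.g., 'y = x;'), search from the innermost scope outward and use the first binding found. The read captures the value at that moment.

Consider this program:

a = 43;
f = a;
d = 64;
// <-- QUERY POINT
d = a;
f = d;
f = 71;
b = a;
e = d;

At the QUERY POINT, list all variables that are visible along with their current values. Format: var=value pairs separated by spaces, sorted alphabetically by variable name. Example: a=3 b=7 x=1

Step 1: declare a=43 at depth 0
Step 2: declare f=(read a)=43 at depth 0
Step 3: declare d=64 at depth 0
Visible at query point: a=43 d=64 f=43

Answer: a=43 d=64 f=43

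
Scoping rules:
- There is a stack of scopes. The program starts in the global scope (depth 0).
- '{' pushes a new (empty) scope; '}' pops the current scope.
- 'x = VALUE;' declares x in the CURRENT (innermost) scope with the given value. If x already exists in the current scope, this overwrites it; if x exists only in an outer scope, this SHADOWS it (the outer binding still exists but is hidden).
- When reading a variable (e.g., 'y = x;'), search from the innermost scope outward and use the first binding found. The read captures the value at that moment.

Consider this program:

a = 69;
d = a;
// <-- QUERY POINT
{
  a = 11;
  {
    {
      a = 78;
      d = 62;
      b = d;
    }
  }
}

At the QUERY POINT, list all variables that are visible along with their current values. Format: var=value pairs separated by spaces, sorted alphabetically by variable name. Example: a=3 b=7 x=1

Step 1: declare a=69 at depth 0
Step 2: declare d=(read a)=69 at depth 0
Visible at query point: a=69 d=69

Answer: a=69 d=69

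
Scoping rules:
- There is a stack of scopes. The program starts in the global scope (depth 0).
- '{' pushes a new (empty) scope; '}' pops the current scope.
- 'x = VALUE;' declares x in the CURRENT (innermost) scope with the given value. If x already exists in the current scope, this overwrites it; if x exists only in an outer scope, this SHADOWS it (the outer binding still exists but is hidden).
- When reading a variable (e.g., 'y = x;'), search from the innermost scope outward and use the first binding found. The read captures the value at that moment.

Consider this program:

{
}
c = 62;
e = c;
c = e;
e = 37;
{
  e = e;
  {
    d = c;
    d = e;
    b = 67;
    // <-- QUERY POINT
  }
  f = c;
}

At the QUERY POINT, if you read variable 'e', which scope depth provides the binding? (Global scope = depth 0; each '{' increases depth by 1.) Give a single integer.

Answer: 1

Derivation:
Step 1: enter scope (depth=1)
Step 2: exit scope (depth=0)
Step 3: declare c=62 at depth 0
Step 4: declare e=(read c)=62 at depth 0
Step 5: declare c=(read e)=62 at depth 0
Step 6: declare e=37 at depth 0
Step 7: enter scope (depth=1)
Step 8: declare e=(read e)=37 at depth 1
Step 9: enter scope (depth=2)
Step 10: declare d=(read c)=62 at depth 2
Step 11: declare d=(read e)=37 at depth 2
Step 12: declare b=67 at depth 2
Visible at query point: b=67 c=62 d=37 e=37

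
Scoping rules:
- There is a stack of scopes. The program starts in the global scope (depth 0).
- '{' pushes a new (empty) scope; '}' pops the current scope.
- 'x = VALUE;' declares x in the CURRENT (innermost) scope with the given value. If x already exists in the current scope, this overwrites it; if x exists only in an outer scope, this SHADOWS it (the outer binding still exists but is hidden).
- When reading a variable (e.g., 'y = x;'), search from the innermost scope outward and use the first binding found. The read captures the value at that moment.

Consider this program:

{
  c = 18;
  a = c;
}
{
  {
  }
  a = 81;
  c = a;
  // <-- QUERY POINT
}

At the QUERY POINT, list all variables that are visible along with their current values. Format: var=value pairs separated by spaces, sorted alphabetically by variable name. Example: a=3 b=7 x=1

Step 1: enter scope (depth=1)
Step 2: declare c=18 at depth 1
Step 3: declare a=(read c)=18 at depth 1
Step 4: exit scope (depth=0)
Step 5: enter scope (depth=1)
Step 6: enter scope (depth=2)
Step 7: exit scope (depth=1)
Step 8: declare a=81 at depth 1
Step 9: declare c=(read a)=81 at depth 1
Visible at query point: a=81 c=81

Answer: a=81 c=81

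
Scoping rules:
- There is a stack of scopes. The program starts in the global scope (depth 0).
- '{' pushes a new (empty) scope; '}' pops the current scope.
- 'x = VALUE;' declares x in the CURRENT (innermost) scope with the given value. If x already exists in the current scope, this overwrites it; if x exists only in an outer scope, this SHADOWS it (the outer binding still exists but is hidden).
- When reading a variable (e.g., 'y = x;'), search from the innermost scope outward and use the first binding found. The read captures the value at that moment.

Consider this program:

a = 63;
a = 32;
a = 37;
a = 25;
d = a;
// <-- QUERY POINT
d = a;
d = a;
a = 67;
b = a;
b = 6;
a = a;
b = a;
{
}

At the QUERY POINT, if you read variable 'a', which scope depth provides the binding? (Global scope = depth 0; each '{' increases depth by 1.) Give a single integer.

Step 1: declare a=63 at depth 0
Step 2: declare a=32 at depth 0
Step 3: declare a=37 at depth 0
Step 4: declare a=25 at depth 0
Step 5: declare d=(read a)=25 at depth 0
Visible at query point: a=25 d=25

Answer: 0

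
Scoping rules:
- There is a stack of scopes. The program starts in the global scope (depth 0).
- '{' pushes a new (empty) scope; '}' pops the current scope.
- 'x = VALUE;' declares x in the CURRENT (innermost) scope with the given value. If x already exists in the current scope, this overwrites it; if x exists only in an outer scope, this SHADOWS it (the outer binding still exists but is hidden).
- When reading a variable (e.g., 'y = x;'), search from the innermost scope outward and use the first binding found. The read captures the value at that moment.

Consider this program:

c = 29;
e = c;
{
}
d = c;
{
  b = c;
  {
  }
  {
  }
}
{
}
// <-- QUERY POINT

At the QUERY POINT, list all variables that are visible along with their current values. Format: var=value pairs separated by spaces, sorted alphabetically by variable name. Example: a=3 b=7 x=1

Step 1: declare c=29 at depth 0
Step 2: declare e=(read c)=29 at depth 0
Step 3: enter scope (depth=1)
Step 4: exit scope (depth=0)
Step 5: declare d=(read c)=29 at depth 0
Step 6: enter scope (depth=1)
Step 7: declare b=(read c)=29 at depth 1
Step 8: enter scope (depth=2)
Step 9: exit scope (depth=1)
Step 10: enter scope (depth=2)
Step 11: exit scope (depth=1)
Step 12: exit scope (depth=0)
Step 13: enter scope (depth=1)
Step 14: exit scope (depth=0)
Visible at query point: c=29 d=29 e=29

Answer: c=29 d=29 e=29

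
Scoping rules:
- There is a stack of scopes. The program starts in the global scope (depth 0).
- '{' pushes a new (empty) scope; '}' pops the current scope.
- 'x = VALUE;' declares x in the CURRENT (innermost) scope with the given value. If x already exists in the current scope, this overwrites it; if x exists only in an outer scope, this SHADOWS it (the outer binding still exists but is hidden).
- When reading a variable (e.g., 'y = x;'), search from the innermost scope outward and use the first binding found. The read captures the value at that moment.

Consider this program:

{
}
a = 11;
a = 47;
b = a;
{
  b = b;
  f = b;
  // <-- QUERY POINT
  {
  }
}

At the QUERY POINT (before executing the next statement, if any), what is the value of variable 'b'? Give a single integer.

Step 1: enter scope (depth=1)
Step 2: exit scope (depth=0)
Step 3: declare a=11 at depth 0
Step 4: declare a=47 at depth 0
Step 5: declare b=(read a)=47 at depth 0
Step 6: enter scope (depth=1)
Step 7: declare b=(read b)=47 at depth 1
Step 8: declare f=(read b)=47 at depth 1
Visible at query point: a=47 b=47 f=47

Answer: 47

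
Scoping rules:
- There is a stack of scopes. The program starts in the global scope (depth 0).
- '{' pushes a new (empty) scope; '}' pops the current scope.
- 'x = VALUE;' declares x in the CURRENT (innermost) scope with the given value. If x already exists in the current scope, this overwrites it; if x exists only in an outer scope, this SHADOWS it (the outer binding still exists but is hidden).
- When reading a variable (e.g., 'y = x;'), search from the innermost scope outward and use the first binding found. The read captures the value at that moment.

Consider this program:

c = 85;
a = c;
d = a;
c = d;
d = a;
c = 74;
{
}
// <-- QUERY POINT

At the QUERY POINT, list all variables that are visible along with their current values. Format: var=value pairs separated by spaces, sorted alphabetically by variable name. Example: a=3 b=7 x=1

Step 1: declare c=85 at depth 0
Step 2: declare a=(read c)=85 at depth 0
Step 3: declare d=(read a)=85 at depth 0
Step 4: declare c=(read d)=85 at depth 0
Step 5: declare d=(read a)=85 at depth 0
Step 6: declare c=74 at depth 0
Step 7: enter scope (depth=1)
Step 8: exit scope (depth=0)
Visible at query point: a=85 c=74 d=85

Answer: a=85 c=74 d=85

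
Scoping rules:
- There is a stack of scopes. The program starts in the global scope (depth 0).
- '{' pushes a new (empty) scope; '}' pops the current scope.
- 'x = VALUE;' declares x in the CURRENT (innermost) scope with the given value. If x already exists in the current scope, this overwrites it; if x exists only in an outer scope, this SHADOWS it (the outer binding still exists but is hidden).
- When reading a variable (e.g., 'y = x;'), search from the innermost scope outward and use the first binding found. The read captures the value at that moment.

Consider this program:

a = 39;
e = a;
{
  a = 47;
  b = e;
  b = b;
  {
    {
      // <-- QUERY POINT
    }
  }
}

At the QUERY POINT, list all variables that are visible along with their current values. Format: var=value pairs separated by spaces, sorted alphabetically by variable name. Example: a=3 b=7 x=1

Step 1: declare a=39 at depth 0
Step 2: declare e=(read a)=39 at depth 0
Step 3: enter scope (depth=1)
Step 4: declare a=47 at depth 1
Step 5: declare b=(read e)=39 at depth 1
Step 6: declare b=(read b)=39 at depth 1
Step 7: enter scope (depth=2)
Step 8: enter scope (depth=3)
Visible at query point: a=47 b=39 e=39

Answer: a=47 b=39 e=39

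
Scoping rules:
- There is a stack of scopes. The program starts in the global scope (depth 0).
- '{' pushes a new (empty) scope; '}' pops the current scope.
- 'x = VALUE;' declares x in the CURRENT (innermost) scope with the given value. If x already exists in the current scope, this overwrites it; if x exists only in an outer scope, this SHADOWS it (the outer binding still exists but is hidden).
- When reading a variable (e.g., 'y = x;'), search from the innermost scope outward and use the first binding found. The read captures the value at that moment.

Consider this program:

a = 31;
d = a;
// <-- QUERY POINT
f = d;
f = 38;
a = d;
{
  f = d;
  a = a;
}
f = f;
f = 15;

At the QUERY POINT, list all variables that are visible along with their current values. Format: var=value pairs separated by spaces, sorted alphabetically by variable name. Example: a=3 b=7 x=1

Answer: a=31 d=31

Derivation:
Step 1: declare a=31 at depth 0
Step 2: declare d=(read a)=31 at depth 0
Visible at query point: a=31 d=31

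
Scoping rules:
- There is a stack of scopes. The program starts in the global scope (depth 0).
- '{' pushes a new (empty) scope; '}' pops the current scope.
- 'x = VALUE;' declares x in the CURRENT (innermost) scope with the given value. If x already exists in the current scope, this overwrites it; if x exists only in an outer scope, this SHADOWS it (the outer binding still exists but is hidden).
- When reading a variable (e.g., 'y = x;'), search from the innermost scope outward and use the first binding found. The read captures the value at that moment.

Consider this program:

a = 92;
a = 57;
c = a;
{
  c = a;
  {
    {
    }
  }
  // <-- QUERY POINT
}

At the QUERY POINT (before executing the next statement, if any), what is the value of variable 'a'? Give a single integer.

Answer: 57

Derivation:
Step 1: declare a=92 at depth 0
Step 2: declare a=57 at depth 0
Step 3: declare c=(read a)=57 at depth 0
Step 4: enter scope (depth=1)
Step 5: declare c=(read a)=57 at depth 1
Step 6: enter scope (depth=2)
Step 7: enter scope (depth=3)
Step 8: exit scope (depth=2)
Step 9: exit scope (depth=1)
Visible at query point: a=57 c=57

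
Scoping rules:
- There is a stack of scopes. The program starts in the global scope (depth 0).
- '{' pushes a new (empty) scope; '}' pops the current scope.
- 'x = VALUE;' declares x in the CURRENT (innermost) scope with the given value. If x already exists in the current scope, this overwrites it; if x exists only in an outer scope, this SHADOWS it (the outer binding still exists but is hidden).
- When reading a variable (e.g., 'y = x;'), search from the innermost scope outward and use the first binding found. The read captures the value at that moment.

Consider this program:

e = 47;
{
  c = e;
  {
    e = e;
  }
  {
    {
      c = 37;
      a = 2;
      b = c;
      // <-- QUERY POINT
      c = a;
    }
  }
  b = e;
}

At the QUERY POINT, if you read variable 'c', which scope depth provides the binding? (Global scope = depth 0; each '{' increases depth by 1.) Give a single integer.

Step 1: declare e=47 at depth 0
Step 2: enter scope (depth=1)
Step 3: declare c=(read e)=47 at depth 1
Step 4: enter scope (depth=2)
Step 5: declare e=(read e)=47 at depth 2
Step 6: exit scope (depth=1)
Step 7: enter scope (depth=2)
Step 8: enter scope (depth=3)
Step 9: declare c=37 at depth 3
Step 10: declare a=2 at depth 3
Step 11: declare b=(read c)=37 at depth 3
Visible at query point: a=2 b=37 c=37 e=47

Answer: 3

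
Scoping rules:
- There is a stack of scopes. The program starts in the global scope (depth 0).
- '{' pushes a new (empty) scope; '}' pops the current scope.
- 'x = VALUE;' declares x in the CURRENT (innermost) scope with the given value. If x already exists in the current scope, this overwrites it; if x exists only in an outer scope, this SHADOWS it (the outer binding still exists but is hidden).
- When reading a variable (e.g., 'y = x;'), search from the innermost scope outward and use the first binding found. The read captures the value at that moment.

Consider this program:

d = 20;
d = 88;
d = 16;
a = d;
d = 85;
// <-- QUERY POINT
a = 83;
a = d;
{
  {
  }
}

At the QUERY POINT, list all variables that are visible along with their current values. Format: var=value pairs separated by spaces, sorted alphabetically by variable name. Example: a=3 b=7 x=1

Step 1: declare d=20 at depth 0
Step 2: declare d=88 at depth 0
Step 3: declare d=16 at depth 0
Step 4: declare a=(read d)=16 at depth 0
Step 5: declare d=85 at depth 0
Visible at query point: a=16 d=85

Answer: a=16 d=85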